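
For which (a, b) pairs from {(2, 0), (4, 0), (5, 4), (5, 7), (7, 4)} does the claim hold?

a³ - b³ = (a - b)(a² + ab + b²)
All pairs

Testing each pair:
(2, 0): LHS = 8, RHS = 8 → holds
(4, 0): LHS = 64, RHS = 64 → holds
(5, 4): LHS = 61, RHS = 61 → holds
(5, 7): LHS = -218, RHS = -218 → holds
(7, 4): LHS = 279, RHS = 279 → holds

Every pair satisfies the claim.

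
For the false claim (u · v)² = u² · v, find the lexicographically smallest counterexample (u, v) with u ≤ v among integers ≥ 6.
Substituting (6, 6) into the claim:
LHS = (6 · 6)² = 1296
RHS = 6² · 6 = 216

Since LHS ≠ RHS, this pair disproves the claim, and no lexicographically smaller pair (u ≤ v, integers ≥ 6) does.

For instance (9, 9) is also a counterexample (LHS = 6561, RHS = 729), but it's lexicographically larger.

Answer: (u, v) = (6, 6)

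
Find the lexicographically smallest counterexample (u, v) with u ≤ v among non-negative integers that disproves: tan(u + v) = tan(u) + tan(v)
At (0, 7): both sides equal tan(7) ≈ 0.8714, so it holds there.

Substituting (1, 1) into the claim:
LHS = tan(1 + 1) = tan(2) ≈ -2.185
RHS = tan(1) + tan(1) = 2·tan(1) ≈ 3.115

Since LHS ≠ RHS, this pair disproves the claim, and no lexicographically smaller pair (u ≤ v, non-negative integers) does.

For instance (5, 7) is also a counterexample (LHS = tan(12) ≈ -0.6359, RHS = tan(5) + tan(7) ≈ -2.509), but it's lexicographically larger.

Answer: (u, v) = (1, 1)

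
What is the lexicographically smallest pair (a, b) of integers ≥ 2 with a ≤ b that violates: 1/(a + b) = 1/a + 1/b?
(a, b) = (2, 2)

Substituting (2, 2) into the claim:
LHS = 1/(2 + 2) = 1/4
RHS = 1/2 + 1/2 = 1

Since LHS ≠ RHS, this pair disproves the claim, and no lexicographically smaller pair (a ≤ b, integers ≥ 2) does.

For instance (6, 9) is also a counterexample (LHS = 1/15, RHS = 5/18), but it's lexicographically larger.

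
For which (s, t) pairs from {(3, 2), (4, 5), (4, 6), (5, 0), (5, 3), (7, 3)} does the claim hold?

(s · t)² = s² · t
Testing each pair:
(3, 2): LHS = 36, RHS = 18 → fails
(4, 5): LHS = 400, RHS = 80 → fails
(4, 6): LHS = 576, RHS = 96 → fails
(5, 0): LHS = 0, RHS = 0 → holds
(5, 3): LHS = 225, RHS = 75 → fails
(7, 3): LHS = 441, RHS = 147 → fails

1 of 6 pairs satisfies the claim.

Answer: (5, 0)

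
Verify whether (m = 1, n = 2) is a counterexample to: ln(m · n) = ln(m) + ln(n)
No

Substituting m = 1, n = 2:
LHS = ln(1 · 2) = ln(2) ≈ 0.6931
RHS = ln(1) + ln(2) = ln(2) ≈ 0.6931

The sides agree, so this pair does not disprove the claim.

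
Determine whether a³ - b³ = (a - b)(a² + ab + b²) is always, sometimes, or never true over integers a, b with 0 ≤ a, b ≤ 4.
Always true

The identity holds for every pair in the range. For instance at (a, b) = (4, 3): both sides equal 37.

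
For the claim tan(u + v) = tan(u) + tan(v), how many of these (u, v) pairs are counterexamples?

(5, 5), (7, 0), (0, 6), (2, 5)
Testing each pair:
(5, 5): LHS = tan(10) ≈ 0.6484, RHS = 2·tan(5) ≈ -6.761 → counterexample
(7, 0): LHS = tan(7) ≈ 0.8714, RHS = tan(7) ≈ 0.8714 → satisfies claim
(0, 6): LHS = tan(6) ≈ -0.291, RHS = tan(6) ≈ -0.291 → satisfies claim
(2, 5): LHS = tan(7) ≈ 0.8714, RHS = tan(5) + tan(2) ≈ -5.566 → counterexample

That makes 2 counterexamples.

Answer: 2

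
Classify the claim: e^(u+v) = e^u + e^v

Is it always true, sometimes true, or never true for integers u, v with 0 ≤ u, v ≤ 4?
The claim fails for every pair in the range. For instance at (u, v) = (1, 3): LHS = e^4 ≈ 54.6, RHS = e + e^3 ≈ 22.8.

Answer: Never true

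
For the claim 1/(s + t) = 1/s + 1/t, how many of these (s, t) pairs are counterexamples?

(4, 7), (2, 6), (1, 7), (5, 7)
Testing each pair:
(4, 7): LHS = 1/11, RHS = 11/28 → counterexample
(2, 6): LHS = 1/8, RHS = 2/3 → counterexample
(1, 7): LHS = 1/8, RHS = 8/7 → counterexample
(5, 7): LHS = 1/12, RHS = 12/35 → counterexample

That makes 4 counterexamples.

Answer: 4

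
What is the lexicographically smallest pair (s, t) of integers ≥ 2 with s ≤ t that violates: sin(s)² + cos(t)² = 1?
At (2, 2): both sides equal 1, so it holds there.

Substituting (2, 3) into the claim:
LHS = sin(2)² + cos(3)² ≈ 1.807
RHS = 1

Since LHS ≠ RHS, this pair disproves the claim, and no lexicographically smaller pair (s ≤ t, integers ≥ 2) does.

For instance (3, 6) is also a counterexample (LHS = sin(3)² + cos(6)² ≈ 0.9418, RHS = 1), but it's lexicographically larger.

Answer: (s, t) = (2, 3)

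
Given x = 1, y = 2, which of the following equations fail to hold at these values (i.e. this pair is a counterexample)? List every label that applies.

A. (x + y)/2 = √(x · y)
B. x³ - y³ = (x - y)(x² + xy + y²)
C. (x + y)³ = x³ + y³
A, C

Evaluating each claim at the given values:
A. LHS = 3/2, RHS = √(2) ≈ 1.414 → fails here (LHS ≠ RHS)
B. LHS = -7, RHS = -7 → holds here (LHS = RHS)
C. LHS = 27, RHS = 9 → fails here (LHS ≠ RHS)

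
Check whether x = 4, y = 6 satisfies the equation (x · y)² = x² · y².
Holds

Substituting x = 4, y = 6:

LHS = (4 · 6)² = 576
RHS = 4² · 6² = 576

LHS = RHS, so the equation holds at this point.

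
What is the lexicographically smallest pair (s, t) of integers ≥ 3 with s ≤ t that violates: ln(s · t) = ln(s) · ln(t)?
(s, t) = (3, 3)

Substituting (3, 3) into the claim:
LHS = ln(3 · 3) = ln(9) ≈ 2.197
RHS = ln(3) · ln(3) = ln(3)² ≈ 1.207

Since LHS ≠ RHS, this pair disproves the claim, and no lexicographically smaller pair (s ≤ t, integers ≥ 3) does.

For instance (3, 9) is also a counterexample (LHS = ln(27) ≈ 3.296, RHS = ln(3)·ln(9) ≈ 2.414), but it's lexicographically larger.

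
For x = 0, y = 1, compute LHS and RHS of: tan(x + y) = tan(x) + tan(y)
LHS = tan(0 + 1) = tan(1) ≈ 1.557
RHS = tan(0) + tan(1) = tan(1) ≈ 1.557

LHS = RHS: the two sides agree.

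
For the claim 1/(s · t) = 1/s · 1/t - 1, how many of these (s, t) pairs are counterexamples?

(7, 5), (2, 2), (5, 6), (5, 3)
Testing each pair:
(7, 5): LHS = 1/35, RHS = -34/35 → counterexample
(2, 2): LHS = 1/4, RHS = -3/4 → counterexample
(5, 6): LHS = 1/30, RHS = -29/30 → counterexample
(5, 3): LHS = 1/15, RHS = -14/15 → counterexample

That makes 4 counterexamples.

Answer: 4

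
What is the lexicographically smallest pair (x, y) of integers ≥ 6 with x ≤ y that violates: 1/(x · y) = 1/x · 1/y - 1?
Substituting (6, 6) into the claim:
LHS = 1/(6 · 6) = 1/36
RHS = 1/6 · 1/6 - 1 = -35/36

Since LHS ≠ RHS, this pair disproves the claim, and no lexicographically smaller pair (x ≤ y, integers ≥ 6) does.

For instance (6, 11) is also a counterexample (LHS = 1/66, RHS = -65/66), but it's lexicographically larger.

Answer: (x, y) = (6, 6)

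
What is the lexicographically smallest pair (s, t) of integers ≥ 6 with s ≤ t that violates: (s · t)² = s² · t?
(s, t) = (6, 6)

Substituting (6, 6) into the claim:
LHS = (6 · 6)² = 1296
RHS = 6² · 6 = 216

Since LHS ≠ RHS, this pair disproves the claim, and no lexicographically smaller pair (s ≤ t, integers ≥ 6) does.

For instance (11, 13) is also a counterexample (LHS = 20449, RHS = 1573), but it's lexicographically larger.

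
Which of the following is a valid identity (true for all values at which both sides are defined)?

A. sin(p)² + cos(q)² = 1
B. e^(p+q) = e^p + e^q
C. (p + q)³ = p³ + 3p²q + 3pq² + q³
A: fails at (4, 6) — LHS = sin(4)² + cos(6)² ≈ 1.495, RHS = 1.
B: fails at (1, 5) — LHS = e^6 ≈ 403.4, RHS = e + e^5 ≈ 151.1.
C: holds — e.g. at (4, 5), both sides equal 729.

Answer: C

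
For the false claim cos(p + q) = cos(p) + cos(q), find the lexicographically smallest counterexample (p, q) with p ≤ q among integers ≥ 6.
Substituting (6, 6) into the claim:
LHS = cos(6 + 6) = cos(12) ≈ 0.8439
RHS = cos(6) + cos(6) = 2·cos(6) ≈ 1.92

Since LHS ≠ RHS, this pair disproves the claim, and no lexicographically smaller pair (p ≤ q, integers ≥ 6) does.

For instance (10, 10) is also a counterexample (LHS = cos(20) ≈ 0.4081, RHS = 2·cos(10) ≈ -1.678), but it's lexicographically larger.

Answer: (p, q) = (6, 6)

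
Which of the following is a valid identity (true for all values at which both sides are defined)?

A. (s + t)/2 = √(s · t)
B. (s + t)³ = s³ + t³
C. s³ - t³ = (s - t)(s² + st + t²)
A: fails at (1, 4) — LHS = 5/2, RHS = 2.
B: fails at (2, 3) — LHS = 125, RHS = 35.
C: holds — e.g. at (5, 5), both sides equal 0.

Answer: C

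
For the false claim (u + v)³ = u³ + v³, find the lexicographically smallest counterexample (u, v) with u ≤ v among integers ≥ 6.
Substituting (6, 6) into the claim:
LHS = (6 + 6)³ = 1728
RHS = 6³ + 6³ = 432

Since LHS ≠ RHS, this pair disproves the claim, and no lexicographically smaller pair (u ≤ v, integers ≥ 6) does.

For instance (10, 10) is also a counterexample (LHS = 8000, RHS = 2000), but it's lexicographically larger.

Answer: (u, v) = (6, 6)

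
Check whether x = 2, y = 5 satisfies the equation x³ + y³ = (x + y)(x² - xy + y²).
Holds

Substituting x = 2, y = 5:

LHS = 2³ + 5³ = 133
RHS = (2 + 5)(2² - 2·5 + 5²) = 133

LHS = RHS, so the equation holds at this point.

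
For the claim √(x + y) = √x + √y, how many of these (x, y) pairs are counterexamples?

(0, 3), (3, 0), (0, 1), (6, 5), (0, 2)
1

Testing each pair:
(0, 3): LHS = √(3) ≈ 1.732, RHS = √(3) ≈ 1.732 → satisfies claim
(3, 0): LHS = √(3) ≈ 1.732, RHS = √(3) ≈ 1.732 → satisfies claim
(0, 1): LHS = 1, RHS = 1 → satisfies claim
(6, 5): LHS = √(11) ≈ 3.317, RHS = √(5) + √(6) ≈ 4.686 → counterexample
(0, 2): LHS = √(2) ≈ 1.414, RHS = √(2) ≈ 1.414 → satisfies claim

That makes 1 counterexample.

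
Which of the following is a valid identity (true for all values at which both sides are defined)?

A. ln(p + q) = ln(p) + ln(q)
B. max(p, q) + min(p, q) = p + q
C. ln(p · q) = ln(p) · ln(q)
B

A: fails at (2, 5) — LHS = ln(7) ≈ 1.946, RHS = ln(2) + ln(5) ≈ 2.303.
B: holds — e.g. at (3, 4), both sides equal 7.
C: fails at (1, 4) — LHS = ln(4) ≈ 1.386, RHS = 0.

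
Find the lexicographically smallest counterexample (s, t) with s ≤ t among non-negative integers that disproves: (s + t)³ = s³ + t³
(s, t) = (1, 1)

At (0, 3): both sides equal 27, so it holds there.

Substituting (1, 1) into the claim:
LHS = (1 + 1)³ = 8
RHS = 1³ + 1³ = 2

Since LHS ≠ RHS, this pair disproves the claim, and no lexicographically smaller pair (s ≤ t, non-negative integers) does.

For instance (2, 3) is also a counterexample (LHS = 125, RHS = 35), but it's lexicographically larger.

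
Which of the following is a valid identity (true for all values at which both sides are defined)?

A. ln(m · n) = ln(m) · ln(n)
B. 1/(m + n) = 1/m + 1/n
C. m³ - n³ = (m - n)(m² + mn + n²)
C

A: fails at (2, 7) — LHS = ln(14) ≈ 2.639, RHS = ln(2)·ln(7) ≈ 1.349.
B: fails at (3, 7) — LHS = 1/10, RHS = 10/21.
C: holds — e.g. at (1, 3), both sides equal -26.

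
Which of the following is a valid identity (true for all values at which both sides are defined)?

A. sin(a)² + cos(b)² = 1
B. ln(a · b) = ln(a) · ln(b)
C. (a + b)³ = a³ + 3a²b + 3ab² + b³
A: fails at (0, 1) — LHS = cos(1)² ≈ 0.2919, RHS = 1.
B: fails at (2, 7) — LHS = ln(14) ≈ 2.639, RHS = ln(2)·ln(7) ≈ 1.349.
C: holds — e.g. at (5, 8), both sides equal 2197.

Answer: C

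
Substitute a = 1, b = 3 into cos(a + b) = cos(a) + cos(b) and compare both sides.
LHS = cos(1 + 3) = cos(4) ≈ -0.6536
RHS = cos(1) + cos(3) ≈ -0.4497

LHS ≠ RHS (they differ by about 0.204), so the equation does not hold here.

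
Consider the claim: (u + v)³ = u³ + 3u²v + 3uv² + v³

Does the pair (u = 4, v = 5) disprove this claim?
Substituting u = 4, v = 5:
LHS = (4 + 5)³ = 729
RHS = 4³ + 3·4²·5 + 3·4·5² + 5³ = 729

The sides agree, so this pair does not disprove the claim.

Answer: No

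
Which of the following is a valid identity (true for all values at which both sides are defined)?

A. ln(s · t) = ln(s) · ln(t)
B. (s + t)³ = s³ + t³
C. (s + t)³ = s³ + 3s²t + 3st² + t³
A: fails at (1, 3) — LHS = ln(3) ≈ 1.099, RHS = 0.
B: fails at (3, 5) — LHS = 512, RHS = 152.
C: holds — e.g. at (6, 7), both sides equal 2197.

Answer: C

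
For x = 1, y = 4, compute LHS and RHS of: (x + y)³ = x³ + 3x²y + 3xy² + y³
LHS = (1 + 4)³ = 125
RHS = 1³ + 3·1²·4 + 3·1·4² + 4³ = 125

LHS = RHS: the two sides agree.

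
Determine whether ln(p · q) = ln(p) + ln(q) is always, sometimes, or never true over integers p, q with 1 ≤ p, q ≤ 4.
Always true

The identity holds for every pair in the range. For instance at (p, q) = (4, 1): both sides equal ln(4) ≈ 1.386.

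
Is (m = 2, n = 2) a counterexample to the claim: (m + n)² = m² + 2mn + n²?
Substituting m = 2, n = 2:
LHS = (2 + 2)² = 16
RHS = 2² + 2·2·2 + 2² = 16

The sides agree, so this pair does not disprove the claim.

Answer: No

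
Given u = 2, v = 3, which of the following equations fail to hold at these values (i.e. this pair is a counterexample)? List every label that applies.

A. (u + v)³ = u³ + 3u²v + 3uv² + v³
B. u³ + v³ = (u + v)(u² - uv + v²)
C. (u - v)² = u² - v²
C

Evaluating each claim at the given values:
A. LHS = 125, RHS = 125 → holds here (LHS = RHS)
B. LHS = 35, RHS = 35 → holds here (LHS = RHS)
C. LHS = 1, RHS = -5 → fails here (LHS ≠ RHS)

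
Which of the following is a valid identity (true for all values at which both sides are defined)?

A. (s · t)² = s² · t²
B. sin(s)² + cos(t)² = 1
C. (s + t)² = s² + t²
A: holds — e.g. at (3, 3), both sides equal 81.
B: fails at (4, 6) — LHS = sin(4)² + cos(6)² ≈ 1.495, RHS = 1.
C: fails at (3, 5) — LHS = 64, RHS = 34.

Answer: A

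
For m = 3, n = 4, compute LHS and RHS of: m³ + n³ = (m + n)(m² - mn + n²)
LHS = 3³ + 4³ = 91
RHS = (3 + 4)(3² - 3·4 + 4²) = 91

LHS = RHS: the two sides agree.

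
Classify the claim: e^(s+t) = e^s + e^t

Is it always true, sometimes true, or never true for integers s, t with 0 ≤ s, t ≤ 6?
Never true

The claim fails for every pair in the range. For instance at (s, t) = (4, 0): LHS = e^4 ≈ 54.6, RHS = 1 + e^4 ≈ 55.6.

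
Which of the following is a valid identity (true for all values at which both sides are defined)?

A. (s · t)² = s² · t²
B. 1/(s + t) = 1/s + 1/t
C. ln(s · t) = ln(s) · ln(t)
A: holds — e.g. at (3, 7), both sides equal 441.
B: fails at (2, 2) — LHS = 1/4, RHS = 1.
C: fails at (2, 4) — LHS = ln(8) ≈ 2.079, RHS = ln(2)·ln(4) ≈ 0.9609.

Answer: A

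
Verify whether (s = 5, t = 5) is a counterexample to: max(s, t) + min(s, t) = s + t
No

Substituting s = 5, t = 5:
LHS = max(5, 5) + min(5, 5) = 10
RHS = 5 + 5 = 10

The sides agree, so this pair does not disprove the claim.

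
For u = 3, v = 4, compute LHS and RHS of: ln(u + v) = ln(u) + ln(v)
LHS = ln(3 + 4) = ln(7) ≈ 1.946
RHS = ln(3) + ln(4) ≈ 2.485

LHS ≠ RHS (they differ by about 0.539), so the equation does not hold here.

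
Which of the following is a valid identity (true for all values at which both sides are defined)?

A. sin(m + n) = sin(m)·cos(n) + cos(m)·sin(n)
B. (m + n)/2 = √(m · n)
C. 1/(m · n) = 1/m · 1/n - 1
A: holds — e.g. at (2, 2), both sides equal sin(4) ≈ -0.7568.
B: fails at (2, 4) — LHS = 3, RHS = 2·√(2) ≈ 2.828.
C: fails at (2, 5) — LHS = 1/10, RHS = -9/10.

Answer: A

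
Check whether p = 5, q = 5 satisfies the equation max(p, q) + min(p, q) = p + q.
Substituting p = 5, q = 5:

LHS = max(5, 5) + min(5, 5) = 10
RHS = 5 + 5 = 10

LHS = RHS, so the equation holds at this point.

Answer: Holds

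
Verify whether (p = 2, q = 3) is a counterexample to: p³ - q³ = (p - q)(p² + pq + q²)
Substituting p = 2, q = 3:
LHS = 2³ - 3³ = -19
RHS = (2 - 3)(2² + 2·3 + 3²) = -19

The sides agree, so this pair does not disprove the claim.

Answer: No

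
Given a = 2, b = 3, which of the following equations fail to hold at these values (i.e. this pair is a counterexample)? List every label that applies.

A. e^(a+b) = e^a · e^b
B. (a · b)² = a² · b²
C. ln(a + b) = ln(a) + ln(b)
Evaluating each claim at the given values:
A. LHS = e^5 ≈ 148.4, RHS = e^5 ≈ 148.4 → holds here (LHS = RHS)
B. LHS = 36, RHS = 36 → holds here (LHS = RHS)
C. LHS = ln(5) ≈ 1.609, RHS = ln(2) + ln(3) ≈ 1.792 → fails here (LHS ≠ RHS)

Answer: C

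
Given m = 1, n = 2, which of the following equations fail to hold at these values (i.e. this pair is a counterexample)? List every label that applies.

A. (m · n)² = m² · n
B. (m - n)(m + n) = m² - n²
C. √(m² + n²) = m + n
A, C

Evaluating each claim at the given values:
A. LHS = 4, RHS = 2 → fails here (LHS ≠ RHS)
B. LHS = -3, RHS = -3 → holds here (LHS = RHS)
C. LHS = √(5) ≈ 2.236, RHS = 3 → fails here (LHS ≠ RHS)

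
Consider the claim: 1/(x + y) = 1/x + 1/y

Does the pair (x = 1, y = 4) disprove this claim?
Yes

Substituting x = 1, y = 4:
LHS = 1/(1 + 4) = 1/5
RHS = 1/1 + 1/4 = 5/4

Since LHS ≠ RHS, this pair disproves the claim.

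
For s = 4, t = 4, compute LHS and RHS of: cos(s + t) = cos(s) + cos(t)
LHS = cos(4 + 4) = cos(8) ≈ -0.1455
RHS = cos(4) + cos(4) = 2·cos(4) ≈ -1.307

LHS ≠ RHS (they differ by about 1.162), so the equation does not hold here.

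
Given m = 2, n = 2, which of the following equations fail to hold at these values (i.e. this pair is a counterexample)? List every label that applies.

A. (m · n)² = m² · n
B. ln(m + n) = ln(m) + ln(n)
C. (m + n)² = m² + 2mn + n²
Evaluating each claim at the given values:
A. LHS = 16, RHS = 8 → fails here (LHS ≠ RHS)
B. LHS = ln(4) ≈ 1.386, RHS = 2·ln(2) ≈ 1.386 → holds here (LHS = RHS)
C. LHS = 16, RHS = 16 → holds here (LHS = RHS)

Answer: A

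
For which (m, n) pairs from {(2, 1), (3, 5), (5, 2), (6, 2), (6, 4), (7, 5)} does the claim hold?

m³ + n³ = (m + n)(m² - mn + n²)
All pairs

Testing each pair:
(2, 1): LHS = 9, RHS = 9 → holds
(3, 5): LHS = 152, RHS = 152 → holds
(5, 2): LHS = 133, RHS = 133 → holds
(6, 2): LHS = 224, RHS = 224 → holds
(6, 4): LHS = 280, RHS = 280 → holds
(7, 5): LHS = 468, RHS = 468 → holds

Every pair satisfies the claim.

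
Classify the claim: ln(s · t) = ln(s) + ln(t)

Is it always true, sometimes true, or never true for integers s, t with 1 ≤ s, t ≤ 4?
The identity holds for every pair in the range. For instance at (s, t) = (4, 3): both sides equal ln(12) ≈ 2.485.

Answer: Always true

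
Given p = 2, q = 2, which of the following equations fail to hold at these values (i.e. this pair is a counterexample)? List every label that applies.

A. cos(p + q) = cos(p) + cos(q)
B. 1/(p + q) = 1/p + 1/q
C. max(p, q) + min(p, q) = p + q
A, B

Evaluating each claim at the given values:
A. LHS = cos(4) ≈ -0.6536, RHS = 2·cos(2) ≈ -0.8323 → fails here (LHS ≠ RHS)
B. LHS = 1/4, RHS = 1 → fails here (LHS ≠ RHS)
C. LHS = 4, RHS = 4 → holds here (LHS = RHS)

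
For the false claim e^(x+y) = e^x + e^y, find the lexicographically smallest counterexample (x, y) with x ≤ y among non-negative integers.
(x, y) = (0, 0)

Substituting (0, 0) into the claim:
LHS = e^(0+0) = 1
RHS = e^0 + e^0 = 2

Since LHS ≠ RHS, this pair disproves the claim, and no lexicographically smaller pair (x ≤ y, non-negative integers) does.

For instance (7, 7) is also a counterexample (LHS = e^14 ≈ 1202604.3, RHS = 2·e^7 ≈ 2193), but it's lexicographically larger.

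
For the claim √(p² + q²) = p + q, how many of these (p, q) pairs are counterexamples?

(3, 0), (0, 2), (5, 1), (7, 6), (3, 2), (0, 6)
3

Testing each pair:
(3, 0): LHS = 3, RHS = 3 → satisfies claim
(0, 2): LHS = 2, RHS = 2 → satisfies claim
(5, 1): LHS = √(26) ≈ 5.099, RHS = 6 → counterexample
(7, 6): LHS = √(85) ≈ 9.22, RHS = 13 → counterexample
(3, 2): LHS = √(13) ≈ 3.606, RHS = 5 → counterexample
(0, 6): LHS = 6, RHS = 6 → satisfies claim

That makes 3 counterexamples.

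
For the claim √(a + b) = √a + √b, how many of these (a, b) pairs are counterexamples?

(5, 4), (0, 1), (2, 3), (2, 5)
3

Testing each pair:
(5, 4): LHS = 3, RHS = 2 + √(5) ≈ 4.236 → counterexample
(0, 1): LHS = 1, RHS = 1 → satisfies claim
(2, 3): LHS = √(5) ≈ 2.236, RHS = √(2) + √(3) ≈ 3.146 → counterexample
(2, 5): LHS = √(7) ≈ 2.646, RHS = √(2) + √(5) ≈ 3.65 → counterexample

That makes 3 counterexamples.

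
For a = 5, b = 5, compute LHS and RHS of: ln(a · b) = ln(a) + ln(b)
LHS = ln(5 · 5) = ln(25) ≈ 3.219
RHS = ln(5) + ln(5) = 2·ln(5) ≈ 3.219

LHS = RHS: the two sides agree.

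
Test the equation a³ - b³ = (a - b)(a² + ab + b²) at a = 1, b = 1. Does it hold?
Substituting a = 1, b = 1:

LHS = 1³ - 1³ = 0
RHS = (1 - 1)(1² + 1·1 + 1²) = 0

LHS = RHS, so the equation holds at this point.

Answer: Holds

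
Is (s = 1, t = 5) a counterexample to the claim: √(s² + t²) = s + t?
Yes

Substituting s = 1, t = 5:
LHS = √(1² + 5²) = √(26) ≈ 5.099
RHS = 1 + 5 = 6

Since LHS ≠ RHS, this pair disproves the claim.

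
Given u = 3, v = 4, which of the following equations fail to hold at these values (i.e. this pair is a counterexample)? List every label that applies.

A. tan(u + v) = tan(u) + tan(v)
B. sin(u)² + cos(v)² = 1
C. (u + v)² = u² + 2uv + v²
A, B

Evaluating each claim at the given values:
A. LHS = tan(7) ≈ 0.8714, RHS = tan(3) + tan(4) ≈ 1.015 → fails here (LHS ≠ RHS)
B. LHS = sin(3)² + cos(4)² ≈ 0.4472, RHS = 1 → fails here (LHS ≠ RHS)
C. LHS = 49, RHS = 49 → holds here (LHS = RHS)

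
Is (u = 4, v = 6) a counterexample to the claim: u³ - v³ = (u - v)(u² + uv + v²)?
No

Substituting u = 4, v = 6:
LHS = 4³ - 6³ = -152
RHS = (4 - 6)(4² + 4·6 + 6²) = -152

The sides agree, so this pair does not disprove the claim.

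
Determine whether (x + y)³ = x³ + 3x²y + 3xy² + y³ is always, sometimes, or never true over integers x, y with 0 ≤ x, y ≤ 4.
Always true

The identity holds for every pair in the range. For instance at (x, y) = (2, 3): both sides equal 125.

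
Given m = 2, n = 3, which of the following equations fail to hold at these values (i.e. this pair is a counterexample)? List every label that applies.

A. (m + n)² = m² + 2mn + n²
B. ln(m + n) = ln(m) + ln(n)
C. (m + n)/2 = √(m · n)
Evaluating each claim at the given values:
A. LHS = 25, RHS = 25 → holds here (LHS = RHS)
B. LHS = ln(5) ≈ 1.609, RHS = ln(2) + ln(3) ≈ 1.792 → fails here (LHS ≠ RHS)
C. LHS = 5/2, RHS = √(6) ≈ 2.449 → fails here (LHS ≠ RHS)

Answer: B, C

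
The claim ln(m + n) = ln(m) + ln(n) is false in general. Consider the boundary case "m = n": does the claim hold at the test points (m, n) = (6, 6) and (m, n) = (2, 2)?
At (6, 6): LHS = ln(12) ≈ 2.485 ≠ RHS = 2·ln(6) ≈ 3.584
At (2, 2): LHS = ln(4) ≈ 1.386, RHS = 2·ln(2) ≈ 1.386 → equal

Answer: Only at (2, 2)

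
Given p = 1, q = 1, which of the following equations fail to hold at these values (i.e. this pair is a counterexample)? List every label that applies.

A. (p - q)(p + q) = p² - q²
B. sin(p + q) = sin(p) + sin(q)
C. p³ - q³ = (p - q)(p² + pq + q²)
Evaluating each claim at the given values:
A. LHS = 0, RHS = 0 → holds here (LHS = RHS)
B. LHS = sin(2) ≈ 0.9093, RHS = 2·sin(1) ≈ 1.683 → fails here (LHS ≠ RHS)
C. LHS = 0, RHS = 0 → holds here (LHS = RHS)

Answer: B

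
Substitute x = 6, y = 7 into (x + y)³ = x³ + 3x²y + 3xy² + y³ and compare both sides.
LHS = (6 + 7)³ = 2197
RHS = 6³ + 3·6²·7 + 3·6·7² + 7³ = 2197

LHS = RHS: the two sides agree.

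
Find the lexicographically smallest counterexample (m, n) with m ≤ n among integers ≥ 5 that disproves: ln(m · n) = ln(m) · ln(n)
(m, n) = (5, 5)

Substituting (5, 5) into the claim:
LHS = ln(5 · 5) = ln(25) ≈ 3.219
RHS = ln(5) · ln(5) = ln(5)² ≈ 2.59

Since LHS ≠ RHS, this pair disproves the claim, and no lexicographically smaller pair (m ≤ n, integers ≥ 5) does.

For instance (12, 12) is also a counterexample (LHS = ln(144) ≈ 4.97, RHS = ln(12)² ≈ 6.175), but it's lexicographically larger.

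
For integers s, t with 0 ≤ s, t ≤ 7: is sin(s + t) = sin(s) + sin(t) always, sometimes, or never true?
It holds at (s, t) = (5, 0) (both sides equal sin(5) ≈ -0.9589), but fails at (s, t) = (3, 4) (LHS = sin(7) ≈ 0.657, RHS = sin(4) + sin(3) ≈ -0.6157).

Answer: Sometimes true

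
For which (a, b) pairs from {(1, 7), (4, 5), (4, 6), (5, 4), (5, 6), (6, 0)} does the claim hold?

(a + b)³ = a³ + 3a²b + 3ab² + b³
Testing each pair:
(1, 7): LHS = 512, RHS = 512 → holds
(4, 5): LHS = 729, RHS = 729 → holds
(4, 6): LHS = 1000, RHS = 1000 → holds
(5, 4): LHS = 729, RHS = 729 → holds
(5, 6): LHS = 1331, RHS = 1331 → holds
(6, 0): LHS = 216, RHS = 216 → holds

Every pair satisfies the claim.

Answer: All pairs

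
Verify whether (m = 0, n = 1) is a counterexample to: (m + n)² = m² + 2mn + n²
Substituting m = 0, n = 1:
LHS = (0 + 1)² = 1
RHS = 0² + 2·0·1 + 1² = 1

The sides agree, so this pair does not disprove the claim.

Answer: No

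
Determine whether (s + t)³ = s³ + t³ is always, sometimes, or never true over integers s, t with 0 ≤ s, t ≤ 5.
Sometimes true

It holds at (s, t) = (4, 0) (both sides equal 64), but fails at (s, t) = (5, 1) (LHS = 216, RHS = 126).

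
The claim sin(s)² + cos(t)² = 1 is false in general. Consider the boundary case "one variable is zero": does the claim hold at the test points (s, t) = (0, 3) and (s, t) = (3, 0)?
At (0, 3): LHS = cos(3)² ≈ 0.9801 ≠ RHS = 1
At (3, 0): LHS = sin(3)² + 1 ≈ 1.02 ≠ RHS = 1

Answer: No, fails at both test points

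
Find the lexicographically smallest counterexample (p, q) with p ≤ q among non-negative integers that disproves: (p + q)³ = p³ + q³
At (0, 2): both sides equal 8, so it holds there.
At (0, 6): both sides equal 216, so it holds there.

Substituting (1, 1) into the claim:
LHS = (1 + 1)³ = 8
RHS = 1³ + 1³ = 2

Since LHS ≠ RHS, this pair disproves the claim, and no lexicographically smaller pair (p ≤ q, non-negative integers) does.

For instance (3, 4) is also a counterexample (LHS = 343, RHS = 91), but it's lexicographically larger.

Answer: (p, q) = (1, 1)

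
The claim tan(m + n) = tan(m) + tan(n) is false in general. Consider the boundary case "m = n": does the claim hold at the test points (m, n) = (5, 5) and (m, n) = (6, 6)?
No, fails at both test points

At (5, 5): LHS = tan(10) ≈ 0.6484 ≠ RHS = 2·tan(5) ≈ -6.761
At (6, 6): LHS = tan(12) ≈ -0.6359 ≠ RHS = 2·tan(6) ≈ -0.582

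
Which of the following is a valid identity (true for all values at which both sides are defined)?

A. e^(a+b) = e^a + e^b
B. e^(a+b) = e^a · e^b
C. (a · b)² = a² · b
B

A: fails at (5, 8) — LHS = e^13 ≈ 442413.4, RHS = e^5 + e^8 ≈ 3129.
B: holds — e.g. at (2, 7), both sides equal e^9 ≈ 8103.
C: fails at (5, 8) — LHS = 1600, RHS = 200.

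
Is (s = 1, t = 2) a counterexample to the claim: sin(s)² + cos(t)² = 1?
Substituting s = 1, t = 2:
LHS = sin(1)² + cos(2)² ≈ 0.8813
RHS = 1

Since LHS ≠ RHS, this pair disproves the claim.

Answer: Yes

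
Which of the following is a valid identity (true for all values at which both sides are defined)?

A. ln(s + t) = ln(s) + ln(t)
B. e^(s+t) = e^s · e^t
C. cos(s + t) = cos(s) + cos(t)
A: fails at (5, 8) — LHS = ln(13) ≈ 2.565, RHS = ln(5) + ln(8) ≈ 3.689.
B: holds — e.g. at (3, 4), both sides equal e^7 ≈ 1097.
C: fails at (2, 5) — LHS = cos(7) ≈ 0.7539, RHS = cos(2) + cos(5) ≈ -0.1325.

Answer: B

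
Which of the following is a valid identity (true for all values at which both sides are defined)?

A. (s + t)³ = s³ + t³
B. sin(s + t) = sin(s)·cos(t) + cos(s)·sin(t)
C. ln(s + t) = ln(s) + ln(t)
A: fails at (2, 3) — LHS = 125, RHS = 35.
B: holds — e.g. at (1, 1), both sides equal sin(2) ≈ 0.9093.
C: fails at (5, 5) — LHS = ln(10) ≈ 2.303, RHS = 2·ln(5) ≈ 3.219.

Answer: B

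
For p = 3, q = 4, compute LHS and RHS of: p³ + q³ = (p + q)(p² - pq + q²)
LHS = 3³ + 4³ = 91
RHS = (3 + 4)(3² - 3·4 + 4²) = 91

LHS = RHS: the two sides agree.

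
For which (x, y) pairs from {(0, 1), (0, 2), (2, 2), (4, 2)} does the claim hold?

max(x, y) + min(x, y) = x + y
All pairs

Testing each pair:
(0, 1): LHS = 1, RHS = 1 → holds
(0, 2): LHS = 2, RHS = 2 → holds
(2, 2): LHS = 4, RHS = 4 → holds
(4, 2): LHS = 6, RHS = 6 → holds

Every pair satisfies the claim.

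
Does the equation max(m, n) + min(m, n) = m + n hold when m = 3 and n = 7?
Substituting m = 3, n = 7:

LHS = max(3, 7) + min(3, 7) = 10
RHS = 3 + 7 = 10

LHS = RHS, so the equation holds at this point.

Answer: Holds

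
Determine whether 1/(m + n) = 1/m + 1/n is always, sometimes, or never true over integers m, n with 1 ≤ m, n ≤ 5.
The claim fails for every pair in the range. For instance at (m, n) = (2, 3): LHS = 1/5, RHS = 5/6.

Answer: Never true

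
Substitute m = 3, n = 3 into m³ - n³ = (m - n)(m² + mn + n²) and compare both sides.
LHS = 3³ - 3³ = 0
RHS = (3 - 3)(3² + 3·3 + 3²) = 0

LHS = RHS: the two sides agree.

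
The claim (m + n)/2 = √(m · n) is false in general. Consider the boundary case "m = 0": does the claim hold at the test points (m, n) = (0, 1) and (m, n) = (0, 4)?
At (0, 1): LHS = 1/2 ≠ RHS = 0
At (0, 4): LHS = 2 ≠ RHS = 0

Answer: No, fails at both test points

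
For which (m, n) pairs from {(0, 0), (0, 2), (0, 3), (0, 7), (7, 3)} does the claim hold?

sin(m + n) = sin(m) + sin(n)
Testing each pair:
(0, 0): LHS = 0, RHS = 0 → holds
(0, 2): LHS = sin(2) ≈ 0.9093, RHS = sin(2) ≈ 0.9093 → holds
(0, 3): LHS = sin(3) ≈ 0.1411, RHS = sin(3) ≈ 0.1411 → holds
(0, 7): LHS = sin(7) ≈ 0.657, RHS = sin(7) ≈ 0.657 → holds
(7, 3): LHS = sin(10) ≈ -0.544, RHS = sin(3) + sin(7) ≈ 0.7981 → fails

4 of 5 pairs satisfy the claim.

Answer: (0, 0), (0, 2), (0, 3), (0, 7)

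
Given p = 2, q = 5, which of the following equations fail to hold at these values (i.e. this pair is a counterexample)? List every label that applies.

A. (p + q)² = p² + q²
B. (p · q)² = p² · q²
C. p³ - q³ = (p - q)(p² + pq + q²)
Evaluating each claim at the given values:
A. LHS = 49, RHS = 29 → fails here (LHS ≠ RHS)
B. LHS = 100, RHS = 100 → holds here (LHS = RHS)
C. LHS = -117, RHS = -117 → holds here (LHS = RHS)

Answer: A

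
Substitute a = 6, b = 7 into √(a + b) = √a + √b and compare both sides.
LHS = √(6 + 7) = √(13) ≈ 3.606
RHS = √6 + √7 = √(6) + √(7) ≈ 5.095

LHS ≠ RHS (they differ by about 1.49), so the equation does not hold here.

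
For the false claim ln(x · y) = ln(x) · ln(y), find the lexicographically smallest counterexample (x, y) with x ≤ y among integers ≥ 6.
(x, y) = (6, 6)

Substituting (6, 6) into the claim:
LHS = ln(6 · 6) = ln(36) ≈ 3.584
RHS = ln(6) · ln(6) = ln(6)² ≈ 3.21

Since LHS ≠ RHS, this pair disproves the claim, and no lexicographically smaller pair (x ≤ y, integers ≥ 6) does.

For instance (9, 9) is also a counterexample (LHS = ln(81) ≈ 4.394, RHS = ln(9)² ≈ 4.828), but it's lexicographically larger.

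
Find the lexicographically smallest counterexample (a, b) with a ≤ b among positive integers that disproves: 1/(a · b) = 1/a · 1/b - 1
(a, b) = (1, 1)

Substituting (1, 1) into the claim:
LHS = 1/(1 · 1) = 1
RHS = 1/1 · 1/1 - 1 = 0

Since LHS ≠ RHS, this pair disproves the claim, and no lexicographically smaller pair (a ≤ b, positive integers) does.

For instance (6, 6) is also a counterexample (LHS = 1/36, RHS = -35/36), but it's lexicographically larger.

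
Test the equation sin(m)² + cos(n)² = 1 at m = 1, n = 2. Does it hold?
Fails

Substituting m = 1, n = 2:

LHS = sin(1)² + cos(2)² ≈ 0.8813
RHS = 1

LHS ≠ RHS, so the equation does not hold at this point.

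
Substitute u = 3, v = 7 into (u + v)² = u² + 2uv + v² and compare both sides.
LHS = (3 + 7)² = 100
RHS = 3² + 2·3·7 + 7² = 100

LHS = RHS: the two sides agree.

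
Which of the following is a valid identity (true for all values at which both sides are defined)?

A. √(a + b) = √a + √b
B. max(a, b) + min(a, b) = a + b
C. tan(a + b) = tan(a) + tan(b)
B

A: fails at (1, 2) — LHS = √(3) ≈ 1.732, RHS = 1 + √(2) ≈ 2.414.
B: holds — e.g. at (3, 3), both sides equal 6.
C: fails at (2, 7) — LHS = tan(9) ≈ -0.4523, RHS = tan(2) + tan(7) ≈ -1.314.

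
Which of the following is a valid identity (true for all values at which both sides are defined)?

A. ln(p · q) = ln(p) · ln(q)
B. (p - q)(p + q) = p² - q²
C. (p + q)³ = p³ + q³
B

A: fails at (6, 7) — LHS = ln(42) ≈ 3.738, RHS = ln(6)·ln(7) ≈ 3.487.
B: holds — e.g. at (2, 5), both sides equal -21.
C: fails at (2, 3) — LHS = 125, RHS = 35.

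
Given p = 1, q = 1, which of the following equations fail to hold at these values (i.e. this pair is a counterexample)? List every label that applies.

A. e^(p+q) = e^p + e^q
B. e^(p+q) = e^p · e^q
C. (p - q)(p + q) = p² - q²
A

Evaluating each claim at the given values:
A. LHS = e^2 ≈ 7.389, RHS = 2·e ≈ 5.437 → fails here (LHS ≠ RHS)
B. LHS = e^2 ≈ 7.389, RHS = e^2 ≈ 7.389 → holds here (LHS = RHS)
C. LHS = 0, RHS = 0 → holds here (LHS = RHS)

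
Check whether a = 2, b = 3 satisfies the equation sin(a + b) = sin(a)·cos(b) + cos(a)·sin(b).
Holds

Substituting a = 2, b = 3:

LHS = sin(2 + 3) = sin(5) ≈ -0.9589
RHS = sin(2)·cos(3) + cos(2)·sin(3) = sin(2)·cos(3) + sin(3)·cos(2) ≈ -0.9589

LHS = RHS, so the equation holds at this point.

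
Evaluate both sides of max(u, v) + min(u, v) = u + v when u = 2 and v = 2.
LHS = max(2, 2) + min(2, 2) = 4
RHS = 2 + 2 = 4

LHS = RHS: the two sides agree.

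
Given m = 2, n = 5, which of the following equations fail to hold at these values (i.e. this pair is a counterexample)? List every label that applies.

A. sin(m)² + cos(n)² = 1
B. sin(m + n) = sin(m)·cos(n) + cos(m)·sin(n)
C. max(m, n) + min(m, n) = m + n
A

Evaluating each claim at the given values:
A. LHS = cos(5)² + sin(2)² ≈ 0.9073, RHS = 1 → fails here (LHS ≠ RHS)
B. LHS = sin(7) ≈ 0.657, RHS = sin(2)·cos(5) + sin(5)·cos(2) ≈ 0.657 → holds here (LHS = RHS)
C. LHS = 7, RHS = 7 → holds here (LHS = RHS)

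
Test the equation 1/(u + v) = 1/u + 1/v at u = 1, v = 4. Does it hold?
Substituting u = 1, v = 4:

LHS = 1/(1 + 4) = 1/5
RHS = 1/1 + 1/4 = 5/4

LHS ≠ RHS, so the equation does not hold at this point.

Answer: Fails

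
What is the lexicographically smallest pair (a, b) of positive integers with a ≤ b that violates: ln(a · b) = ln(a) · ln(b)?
Substituting (1, 2) into the claim:
LHS = ln(1 · 2) = ln(2) ≈ 0.6931
RHS = ln(1) · ln(2) = 0

Since LHS ≠ RHS, this pair disproves the claim, and no lexicographically smaller pair (a ≤ b, positive integers) does.

For instance (1, 4) is also a counterexample (LHS = ln(4) ≈ 1.386, RHS = 0), but it's lexicographically larger.

Answer: (a, b) = (1, 2)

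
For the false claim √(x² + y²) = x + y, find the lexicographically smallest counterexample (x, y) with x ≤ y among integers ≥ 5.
Substituting (5, 5) into the claim:
LHS = √(5² + 5²) = 5·√(2) ≈ 7.071
RHS = 5 + 5 = 10

Since LHS ≠ RHS, this pair disproves the claim, and no lexicographically smaller pair (x ≤ y, integers ≥ 5) does.

For instance (8, 10) is also a counterexample (LHS = 2·√(41) ≈ 12.81, RHS = 18), but it's lexicographically larger.

Answer: (x, y) = (5, 5)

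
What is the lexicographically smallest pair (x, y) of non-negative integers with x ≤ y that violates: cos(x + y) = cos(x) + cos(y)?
(x, y) = (0, 0)

Substituting (0, 0) into the claim:
LHS = cos(0 + 0) = 1
RHS = cos(0) + cos(0) = 2

Since LHS ≠ RHS, this pair disproves the claim, and no lexicographically smaller pair (x ≤ y, non-negative integers) does.

For instance (4, 6) is also a counterexample (LHS = cos(10) ≈ -0.8391, RHS = cos(4) + cos(6) ≈ 0.3065), but it's lexicographically larger.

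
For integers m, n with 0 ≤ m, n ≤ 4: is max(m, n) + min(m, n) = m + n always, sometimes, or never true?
The identity holds for every pair in the range. For instance at (m, n) = (2, 3): both sides equal 5.

Answer: Always true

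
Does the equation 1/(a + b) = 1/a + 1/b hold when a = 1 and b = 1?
Substituting a = 1, b = 1:

LHS = 1/(1 + 1) = 1/2
RHS = 1/1 + 1/1 = 2

LHS ≠ RHS, so the equation does not hold at this point.

Answer: Fails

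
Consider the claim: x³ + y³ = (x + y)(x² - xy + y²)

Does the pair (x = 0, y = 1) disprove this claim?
No

Substituting x = 0, y = 1:
LHS = 0³ + 1³ = 1
RHS = (0 + 1)(0² - 0·1 + 1²) = 1

The sides agree, so this pair does not disprove the claim.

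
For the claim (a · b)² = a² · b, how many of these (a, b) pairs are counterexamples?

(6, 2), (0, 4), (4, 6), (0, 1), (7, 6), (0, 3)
Testing each pair:
(6, 2): LHS = 144, RHS = 72 → counterexample
(0, 4): LHS = 0, RHS = 0 → satisfies claim
(4, 6): LHS = 576, RHS = 96 → counterexample
(0, 1): LHS = 0, RHS = 0 → satisfies claim
(7, 6): LHS = 1764, RHS = 294 → counterexample
(0, 3): LHS = 0, RHS = 0 → satisfies claim

That makes 3 counterexamples.

Answer: 3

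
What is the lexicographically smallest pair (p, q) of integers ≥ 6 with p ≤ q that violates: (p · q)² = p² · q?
(p, q) = (6, 6)

Substituting (6, 6) into the claim:
LHS = (6 · 6)² = 1296
RHS = 6² · 6 = 216

Since LHS ≠ RHS, this pair disproves the claim, and no lexicographically smaller pair (p ≤ q, integers ≥ 6) does.

For instance (6, 11) is also a counterexample (LHS = 4356, RHS = 396), but it's lexicographically larger.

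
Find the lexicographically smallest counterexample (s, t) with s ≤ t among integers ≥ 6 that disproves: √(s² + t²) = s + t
Substituting (6, 6) into the claim:
LHS = √(6² + 6²) = 6·√(2) ≈ 8.485
RHS = 6 + 6 = 12

Since LHS ≠ RHS, this pair disproves the claim, and no lexicographically smaller pair (s ≤ t, integers ≥ 6) does.

For instance (7, 13) is also a counterexample (LHS = √(218) ≈ 14.76, RHS = 20), but it's lexicographically larger.

Answer: (s, t) = (6, 6)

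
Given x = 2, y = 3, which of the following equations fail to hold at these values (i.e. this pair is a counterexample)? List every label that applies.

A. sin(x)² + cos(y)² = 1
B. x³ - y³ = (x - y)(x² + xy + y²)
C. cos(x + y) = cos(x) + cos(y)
Evaluating each claim at the given values:
A. LHS = sin(2)² + cos(3)² ≈ 1.807, RHS = 1 → fails here (LHS ≠ RHS)
B. LHS = -19, RHS = -19 → holds here (LHS = RHS)
C. LHS = cos(5) ≈ 0.2837, RHS = cos(3) + cos(2) ≈ -1.406 → fails here (LHS ≠ RHS)

Answer: A, C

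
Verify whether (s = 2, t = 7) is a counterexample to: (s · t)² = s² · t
Yes

Substituting s = 2, t = 7:
LHS = (2 · 7)² = 196
RHS = 2² · 7 = 28

Since LHS ≠ RHS, this pair disproves the claim.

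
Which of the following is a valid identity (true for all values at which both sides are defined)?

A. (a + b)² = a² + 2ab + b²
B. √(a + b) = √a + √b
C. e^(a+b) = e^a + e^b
A: holds — e.g. at (4, 6), both sides equal 100.
B: fails at (2, 5) — LHS = √(7) ≈ 2.646, RHS = √(2) + √(5) ≈ 3.65.
C: fails at (2, 2) — LHS = e^4 ≈ 54.6, RHS = 2·e^2 ≈ 14.78.

Answer: A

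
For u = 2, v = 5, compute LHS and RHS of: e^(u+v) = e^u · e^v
LHS = e^(2+5) = e^7 ≈ 1097
RHS = e^2 · e^5 = e^7 ≈ 1097

LHS = RHS: the two sides agree.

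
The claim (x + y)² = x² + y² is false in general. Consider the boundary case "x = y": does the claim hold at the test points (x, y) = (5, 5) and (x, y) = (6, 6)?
No, fails at both test points

At (5, 5): LHS = 100 ≠ RHS = 50
At (6, 6): LHS = 144 ≠ RHS = 72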